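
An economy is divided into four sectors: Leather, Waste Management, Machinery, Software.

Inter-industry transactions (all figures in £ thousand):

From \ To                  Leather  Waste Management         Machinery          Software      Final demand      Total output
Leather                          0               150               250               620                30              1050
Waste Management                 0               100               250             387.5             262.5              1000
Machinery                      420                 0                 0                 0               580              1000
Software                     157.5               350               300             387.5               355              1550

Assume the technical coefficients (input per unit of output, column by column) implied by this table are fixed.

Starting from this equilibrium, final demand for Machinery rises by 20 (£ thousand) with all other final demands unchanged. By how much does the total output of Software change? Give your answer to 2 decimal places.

Δx_S = 20.04

Technical coefficients a_ij = z_ij / X_j:
  a_LL = 0/1050 = 0.00, a_WL = 0/1050 = 0.00, a_ML = 420/1050 = 0.40, a_SL = 157.5/1050 = 0.15
  a_LW = 150/1000 = 0.15, a_WW = 100/1000 = 0.10, a_MW = 0/1000 = 0.00, a_SW = 350/1000 = 0.35
  a_LM = 250/1000 = 0.25, a_WM = 250/1000 = 0.25, a_MM = 0/1000 = 0.00, a_SM = 300/1000 = 0.30
  a_LS = 620/1550 = 0.40, a_WS = 387.5/1550 = 0.25, a_MS = 0/1550 = 0.00, a_SS = 387.5/1550 = 0.25
I − A =
  [   1.00    -0.15    -0.25    -0.40]
  [   0.00     0.90    -0.25    -0.25]
  [  -0.40     0.00     1.00     0.00]
  [  -0.15    -0.35    -0.30     0.75]
Compute the cofactors C_ij = (−1)^(i+j)·(3×3 minor ij) of I−A; the adjugate is their transpose:
adj(I−A) = Cᵀ =
  [ 0.587500   0.252500   0.329250   0.397500]
  [ 0.142500   0.567000   0.256875   0.265000]
  [ 0.235000   0.101000   0.527875   0.159000]
  [ 0.278000   0.355500   0.396875   0.795000]
det(I−A) = Σ_j (I−A)_1j·C_1j = (1.00)(0.587500) + (-0.15)(0.142500) + (-0.25)(0.235000) + (-0.40)(0.278000) = 0.396175
(I − A)⁻¹ = adj(I−A) / det(I−A) ≈
  [   1.4829     0.6373     0.8311     1.0033]
  [   0.3597     1.4312     0.6484     0.6689]
  [   0.5932     0.2549     1.3324     0.4013]
  [   0.7017     0.8973     1.0018     2.0067]
Δx = (I − A)⁻¹ Δd with Δd having +20 in the Machinery component and 0 elsewhere.
So Δx_S = L_SM · (+20), where L_SM = adj(I−A)_SM / det(I−A) = 0.396875 / 0.396175.
Δx_S = 0.396875 × (+20) / 0.396175 = 7.9375 / 0.396175 ≈ 20.04.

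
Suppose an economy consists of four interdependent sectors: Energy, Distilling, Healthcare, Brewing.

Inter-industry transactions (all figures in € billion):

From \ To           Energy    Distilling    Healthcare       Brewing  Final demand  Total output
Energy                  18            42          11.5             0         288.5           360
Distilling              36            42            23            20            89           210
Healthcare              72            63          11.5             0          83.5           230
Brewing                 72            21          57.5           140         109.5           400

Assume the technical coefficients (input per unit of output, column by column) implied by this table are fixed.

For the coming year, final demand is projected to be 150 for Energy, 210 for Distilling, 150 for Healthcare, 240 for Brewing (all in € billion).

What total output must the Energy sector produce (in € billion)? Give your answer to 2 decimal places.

Technical coefficients a_ij = z_ij / X_j:
  a_11 = 18/360 = 0.05, a_21 = 36/360 = 0.10, a_31 = 72/360 = 0.20, a_41 = 72/360 = 0.20
  a_12 = 42/210 = 0.20, a_22 = 42/210 = 0.20, a_32 = 63/210 = 0.30, a_42 = 21/210 = 0.10
  a_13 = 11.5/230 = 0.05, a_23 = 23/230 = 0.10, a_33 = 11.5/230 = 0.05, a_43 = 57.5/230 = 0.25
  a_14 = 0/400 = 0.00, a_24 = 20/400 = 0.05, a_34 = 0/400 = 0.00, a_44 = 140/400 = 0.35
I − A =
  [   0.95    -0.20    -0.05     0.00]
  [  -0.10     0.80    -0.10    -0.05]
  [  -0.20    -0.30     0.95     0.00]
  [  -0.20    -0.10    -0.25     0.65]
Compute the cofactors C_ij = (−1)^(i+j)·(3×3 minor ij) of I−A; the adjugate is their transpose:
adj(I−A) = Cᵀ =
  [ 0.466000   0.133250   0.041250   0.010250]
  [ 0.086750   0.580125   0.077375   0.044625]
  [ 0.125500   0.211250   0.474250   0.016250]
  [ 0.205000   0.211500   0.207000   0.661000]
det(I−A) = Σ_j (I−A)_1j·C_1j = (0.95)(0.466000) + (-0.20)(0.086750) + (-0.05)(0.125500) + (0.00)(0.205000) = 0.419075
(I − A)⁻¹ = adj(I−A) / det(I−A) ≈
  [   1.1120     0.3180     0.0984     0.0245]
  [   0.2070     1.3843     0.1846     0.1065]
  [   0.2995     0.5041     1.1317     0.0388]
  [   0.4892     0.5047     0.4939     1.5773]
x = (I − A)⁻¹ d = adj(I−A)·d / det(I−A), with det(I−A) = 0.419075:
  x_1 = (0.466000·150 + 0.133250·210 + 0.041250·150 + 0.010250·240) / 0.419075 = 106.53 / 0.419075 ≈ 254.20
  x_2 = (0.086750·150 + 0.580125·210 + 0.077375·150 + 0.044625·240) / 0.419075 = 157.155 / 0.419075 ≈ 375.00
  x_3 = (0.125500·150 + 0.211250·210 + 0.474250·150 + 0.016250·240) / 0.419075 = 138.225 / 0.419075 ≈ 329.83
  x_4 = (0.205000·150 + 0.211500·210 + 0.207000·150 + 0.661000·240) / 0.419075 = 264.855 / 0.419075 ≈ 632.00

x_1 = 254.20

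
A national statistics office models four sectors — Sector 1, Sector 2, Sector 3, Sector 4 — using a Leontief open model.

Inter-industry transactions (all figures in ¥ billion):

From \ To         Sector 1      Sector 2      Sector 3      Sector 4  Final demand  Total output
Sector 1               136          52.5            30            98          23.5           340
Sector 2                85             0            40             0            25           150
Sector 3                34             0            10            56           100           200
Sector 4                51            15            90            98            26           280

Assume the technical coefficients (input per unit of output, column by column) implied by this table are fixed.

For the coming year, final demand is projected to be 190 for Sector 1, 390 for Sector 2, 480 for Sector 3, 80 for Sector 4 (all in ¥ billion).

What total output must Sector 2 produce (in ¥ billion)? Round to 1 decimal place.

Technical coefficients a_ij = z_ij / X_j:
  a_11 = 136/340 = 0.40, a_21 = 85/340 = 0.25, a_31 = 34/340 = 0.10, a_41 = 51/340 = 0.15
  a_12 = 52.5/150 = 0.35, a_22 = 0/150 = 0.00, a_32 = 0/150 = 0.00, a_42 = 15/150 = 0.10
  a_13 = 30/200 = 0.15, a_23 = 40/200 = 0.20, a_33 = 10/200 = 0.05, a_43 = 90/200 = 0.45
  a_14 = 98/280 = 0.35, a_24 = 0/280 = 0.00, a_34 = 56/280 = 0.20, a_44 = 98/280 = 0.35
I − A =
  [   0.60    -0.35    -0.15    -0.35]
  [  -0.25     1.00    -0.20     0.00]
  [  -0.10     0.00     0.95    -0.20]
  [  -0.15    -0.10    -0.45     0.65]
Compute the cofactors C_ij = (−1)^(i+j)·(3×3 minor ij) of I−A; the adjugate is their transpose:
adj(I−A) = Cᵀ =
  [ 0.523500   0.220875   0.307500   0.376500]
  [ 0.150875   0.236625   0.131250   0.121625]
  [ 0.100000   0.048750   0.271875   0.137500]
  [ 0.213250   0.121125   0.279375   0.464875]
det(I−A) = Σ_j (I−A)_1j·C_1j = (0.60)(0.523500) + (-0.35)(0.150875) + (-0.15)(0.100000) + (-0.35)(0.213250) = 0.17165625
(I − A)⁻¹ = adj(I−A) / det(I−A) ≈
  [   3.0497     1.2867     1.7914     2.1933]
  [   0.8789     1.3785     0.7646     0.7085]
  [   0.5826     0.2840     1.5838     0.8010]
  [   1.2423     0.7056     1.6275     2.7082]
x = (I − A)⁻¹ d = adj(I−A)·d / det(I−A), with det(I−A) = 0.17165625:
  x_1 = (0.523500·190 + 0.220875·390 + 0.307500·480 + 0.376500·80) / 0.17165625 = 363.32625 / 0.17165625 ≈ 2116.6
  x_2 = (0.150875·190 + 0.236625·390 + 0.131250·480 + 0.121625·80) / 0.17165625 = 193.68 / 0.17165625 ≈ 1128.3
  x_3 = (0.100000·190 + 0.048750·390 + 0.271875·480 + 0.137500·80) / 0.17165625 = 179.5125 / 0.17165625 ≈ 1045.8
  x_4 = (0.213250·190 + 0.121125·390 + 0.279375·480 + 0.464875·80) / 0.17165625 = 259.04625 / 0.17165625 ≈ 1509.1

x_2 = 1128.3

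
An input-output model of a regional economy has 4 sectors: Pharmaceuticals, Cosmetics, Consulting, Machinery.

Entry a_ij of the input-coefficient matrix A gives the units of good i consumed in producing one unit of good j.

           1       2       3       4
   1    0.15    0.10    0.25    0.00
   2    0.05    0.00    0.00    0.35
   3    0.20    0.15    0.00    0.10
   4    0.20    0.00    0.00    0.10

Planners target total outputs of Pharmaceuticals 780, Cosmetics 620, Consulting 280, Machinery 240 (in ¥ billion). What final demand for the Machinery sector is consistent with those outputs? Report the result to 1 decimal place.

I − A =
  [   0.85    -0.10    -0.25     0.00]
  [  -0.05     1.00     0.00    -0.35]
  [  -0.20    -0.15     1.00    -0.10]
  [  -0.20     0.00     0.00     0.90]
d = (I − A) x:
  d_1 = (+0.85)·780 + (-0.10)·620 + (-0.25)·280 + (+0.00)·240 = 531.0
  d_2 = (-0.05)·780 + (+1.00)·620 + (+0.00)·280 + (-0.35)·240 = 497.0
  d_3 = (-0.20)·780 + (-0.15)·620 + (+1.00)·280 + (-0.10)·240 = 7.0
  d_4 = (-0.20)·780 + (+0.00)·620 + (+0.00)·280 + (+0.90)·240 = 60.0

d_4 = 60.0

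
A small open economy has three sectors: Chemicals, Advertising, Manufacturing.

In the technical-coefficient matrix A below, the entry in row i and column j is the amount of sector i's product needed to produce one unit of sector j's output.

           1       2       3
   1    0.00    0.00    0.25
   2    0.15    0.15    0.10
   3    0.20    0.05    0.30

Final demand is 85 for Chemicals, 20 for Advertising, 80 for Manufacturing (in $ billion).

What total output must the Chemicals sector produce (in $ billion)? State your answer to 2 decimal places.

I − A =
  [   1.00     0.00    -0.25]
  [  -0.15     0.85    -0.10]
  [  -0.20    -0.05     0.70]
Cofactors of I−A, C_ij = (−1)^(i+j)·(minor ij) (rows/columns in the sector order above):
  C_11 = (0.85)(0.70) − (-0.10)(-0.05) = 0.5900
  C_12 = −[(-0.15)(0.70) − (-0.10)(-0.20)] = 0.1250
  C_13 = (-0.15)(-0.05) − (0.85)(-0.20) = 0.1775
  C_21 = −[(0.00)(0.70) − (-0.25)(-0.05)] = 0.0125
  C_22 = (1.00)(0.70) − (-0.25)(-0.20) = 0.6500
  C_23 = −[(1.00)(-0.05) − (0.00)(-0.20)] = 0.0500
  C_31 = (0.00)(-0.10) − (-0.25)(0.85) = 0.2125
  C_32 = −[(1.00)(-0.10) − (-0.25)(-0.15)] = 0.1375
  C_33 = (1.00)(0.85) − (0.00)(-0.15) = 0.8500
det(I−A) = Σ_j (I−A)_1j·C_1j = (1.00)(0.5900) + (0.00)(0.1250) + (-0.25)(0.1775) = 0.545625
adj(I−A) = Cᵀ =
  [ 0.5900   0.0125   0.2125]
  [ 0.1250   0.6500   0.1375]
  [ 0.1775   0.0500   0.8500]
(I − A)⁻¹ = adj(I−A) / det(I−A) ≈
  [   1.0813     0.0229     0.3895]
  [   0.2291     1.1913     0.2520]
  [   0.3253     0.0916     1.5578]
x = (I − A)⁻¹ d = adj(I−A)·d / det(I−A), with det(I−A) = 0.545625:
  x_1 = (0.5900·85 + 0.0125·20 + 0.2125·80) / 0.545625 = 67.40 / 0.545625 ≈ 123.53
  x_2 = (0.1250·85 + 0.6500·20 + 0.1375·80) / 0.545625 = 34.625 / 0.545625 ≈ 63.46
  x_3 = (0.1775·85 + 0.0500·20 + 0.8500·80) / 0.545625 = 84.0875 / 0.545625 ≈ 154.11

x_1 = 123.53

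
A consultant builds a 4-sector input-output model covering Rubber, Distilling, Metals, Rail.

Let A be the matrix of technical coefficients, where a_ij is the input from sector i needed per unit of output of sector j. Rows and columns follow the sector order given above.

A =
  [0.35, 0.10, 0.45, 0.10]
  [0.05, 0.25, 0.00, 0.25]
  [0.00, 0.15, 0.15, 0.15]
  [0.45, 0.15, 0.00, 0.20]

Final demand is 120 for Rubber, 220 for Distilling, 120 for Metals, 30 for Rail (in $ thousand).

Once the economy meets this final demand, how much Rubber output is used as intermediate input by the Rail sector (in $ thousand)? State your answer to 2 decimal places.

z_14 = 42.29

I − A =
  [   0.65    -0.10    -0.45    -0.10]
  [  -0.05     0.75     0.00    -0.25]
  [   0.00    -0.15     0.85    -0.15]
  [  -0.45    -0.15     0.00     0.80]
Compute the cofactors C_ij = (−1)^(i+j)·(3×3 minor ij) of I−A; the adjugate is their transpose:
adj(I−A) = Cᵀ =
  [ 0.478125   0.144875   0.253125   0.152500]
  [ 0.129625   0.373375   0.068625   0.145750]
  [ 0.074625   0.092625   0.315875   0.097500]
  [ 0.293250   0.151500   0.155250   0.406750]
det(I−A) = Σ_j (I−A)_1j·C_1j = (0.65)(0.478125) + (-0.10)(0.129625) + (-0.45)(0.074625) + (-0.10)(0.293250) = 0.2349125
(I − A)⁻¹ = adj(I−A) / det(I−A) ≈
  [   2.0353     0.6167     1.0775     0.6492]
  [   0.5518     1.5894     0.2921     0.6204]
  [   0.3177     0.3943     1.3446     0.4150]
  [   1.2483     0.6449     0.6609     1.7315]
First solve x = (I − A)⁻¹ d = adj(I−A)·d / det(I−A); in particular x_4 = (0.293250·120 + 0.151500·220 + 0.155250·120 + 0.406750·30) / 0.2349125 = 99.3525 / 0.2349125 ≈ 422.9341.
Intermediate flow from 1 to 4: z_14 = a_14 · x_4 = 0.10 × 99.3525 / 0.2349125 = 9.93525 / 0.2349125 ≈ 42.29.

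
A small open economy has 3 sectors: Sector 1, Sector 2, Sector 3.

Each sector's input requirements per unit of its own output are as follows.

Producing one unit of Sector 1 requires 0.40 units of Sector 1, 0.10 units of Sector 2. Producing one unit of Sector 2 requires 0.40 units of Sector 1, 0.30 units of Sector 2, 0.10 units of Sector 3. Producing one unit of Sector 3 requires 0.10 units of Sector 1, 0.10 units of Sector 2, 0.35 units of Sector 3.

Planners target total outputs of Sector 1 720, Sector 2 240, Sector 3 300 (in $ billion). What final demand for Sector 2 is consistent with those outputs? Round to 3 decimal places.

d_2 = 66.000

I − A =
  [   0.60    -0.40    -0.10]
  [  -0.10     0.70    -0.10]
  [   0.00    -0.10     0.65]
d = (I − A) x:
  d_1 = (+0.60)·720 + (-0.40)·240 + (-0.10)·300 = 306.000
  d_2 = (-0.10)·720 + (+0.70)·240 + (-0.10)·300 = 66.000
  d_3 = (+0.00)·720 + (-0.10)·240 + (+0.65)·300 = 171.000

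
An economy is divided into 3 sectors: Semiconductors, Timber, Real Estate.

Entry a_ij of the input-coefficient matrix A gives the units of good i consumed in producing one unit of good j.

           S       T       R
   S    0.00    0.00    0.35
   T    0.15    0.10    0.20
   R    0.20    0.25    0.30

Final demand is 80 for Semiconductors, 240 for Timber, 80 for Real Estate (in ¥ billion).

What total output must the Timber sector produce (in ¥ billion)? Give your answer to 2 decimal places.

x_T = 363.19

I − A =
  [   1.00     0.00    -0.35]
  [  -0.15     0.90    -0.20]
  [  -0.20    -0.25     0.70]
Cofactors of I−A, C_ij = (−1)^(i+j)·(minor ij) (rows/columns in the sector order above):
  C_11 = (0.90)(0.70) − (-0.20)(-0.25) = 0.5800
  C_12 = −[(-0.15)(0.70) − (-0.20)(-0.20)] = 0.1450
  C_13 = (-0.15)(-0.25) − (0.90)(-0.20) = 0.2175
  C_21 = −[(0.00)(0.70) − (-0.35)(-0.25)] = 0.0875
  C_22 = (1.00)(0.70) − (-0.35)(-0.20) = 0.6300
  C_23 = −[(1.00)(-0.25) − (0.00)(-0.20)] = 0.2500
  C_31 = (0.00)(-0.20) − (-0.35)(0.90) = 0.3150
  C_32 = −[(1.00)(-0.20) − (-0.35)(-0.15)] = 0.2525
  C_33 = (1.00)(0.90) − (0.00)(-0.15) = 0.9000
det(I−A) = Σ_j (I−A)_1j·C_1j = (1.00)(0.5800) + (0.00)(0.1450) + (-0.35)(0.2175) = 0.503875
adj(I−A) = Cᵀ =
  [ 0.5800   0.0875   0.3150]
  [ 0.1450   0.6300   0.2525]
  [ 0.2175   0.2500   0.9000]
(I − A)⁻¹ = adj(I−A) / det(I−A) ≈
  [   1.1511     0.1737     0.6252]
  [   0.2878     1.2503     0.5011]
  [   0.4317     0.4962     1.7862]
x = (I − A)⁻¹ d = adj(I−A)·d / det(I−A), with det(I−A) = 0.503875:
  x_S = (0.5800·80 + 0.0875·240 + 0.3150·80) / 0.503875 = 92.60 / 0.503875 ≈ 183.78
  x_T = (0.1450·80 + 0.6300·240 + 0.2525·80) / 0.503875 = 183.00 / 0.503875 ≈ 363.19
  x_R = (0.2175·80 + 0.2500·240 + 0.9000·80) / 0.503875 = 149.40 / 0.503875 ≈ 296.50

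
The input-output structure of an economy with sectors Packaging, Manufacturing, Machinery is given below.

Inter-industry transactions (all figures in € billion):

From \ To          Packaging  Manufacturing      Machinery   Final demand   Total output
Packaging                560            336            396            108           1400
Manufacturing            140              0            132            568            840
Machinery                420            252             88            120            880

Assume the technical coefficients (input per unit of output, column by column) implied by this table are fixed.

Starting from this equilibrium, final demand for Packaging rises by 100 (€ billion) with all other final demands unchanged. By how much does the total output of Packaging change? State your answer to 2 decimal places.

Technical coefficients a_ij = z_ij / X_j:
  a_11 = 560/1400 = 0.40, a_21 = 140/1400 = 0.10, a_31 = 420/1400 = 0.30
  a_12 = 336/840 = 0.40, a_22 = 0/840 = 0.00, a_32 = 252/840 = 0.30
  a_13 = 396/880 = 0.45, a_23 = 132/880 = 0.15, a_33 = 88/880 = 0.10
I − A =
  [   0.60    -0.40    -0.45]
  [  -0.10     1.00    -0.15]
  [  -0.30    -0.30     0.90]
Cofactors of I−A, C_ij = (−1)^(i+j)·(minor ij) (rows/columns in the sector order above):
  C_11 = (1.00)(0.90) − (-0.15)(-0.30) = 0.8550
  C_12 = −[(-0.10)(0.90) − (-0.15)(-0.30)] = 0.1350
  C_13 = (-0.10)(-0.30) − (1.00)(-0.30) = 0.3300
  C_21 = −[(-0.40)(0.90) − (-0.45)(-0.30)] = 0.4950
  C_22 = (0.60)(0.90) − (-0.45)(-0.30) = 0.4050
  C_23 = −[(0.60)(-0.30) − (-0.40)(-0.30)] = 0.3000
  C_31 = (-0.40)(-0.15) − (-0.45)(1.00) = 0.5100
  C_32 = −[(0.60)(-0.15) − (-0.45)(-0.10)] = 0.1350
  C_33 = (0.60)(1.00) − (-0.40)(-0.10) = 0.5600
det(I−A) = Σ_j (I−A)_1j·C_1j = (0.60)(0.8550) + (-0.40)(0.1350) + (-0.45)(0.3300) = 0.3105
adj(I−A) = Cᵀ =
  [ 0.8550   0.4950   0.5100]
  [ 0.1350   0.4050   0.1350]
  [ 0.3300   0.3000   0.5600]
(I − A)⁻¹ = adj(I−A) / det(I−A) ≈
  [   2.7536     1.5942     1.6425]
  [   0.4348     1.3043     0.4348]
  [   1.0628     0.9662     1.8035]
Δx = (I − A)⁻¹ Δd with Δd having +100 in the Packaging component and 0 elsewhere.
So Δx_1 = L_11 · (+100), where L_11 = adj(I−A)_11 / det(I−A) = 0.8550 / 0.3105.
Δx_1 = 0.8550 × (+100) / 0.3105 = 85.50 / 0.3105 ≈ 275.36.

Δx_1 = 275.36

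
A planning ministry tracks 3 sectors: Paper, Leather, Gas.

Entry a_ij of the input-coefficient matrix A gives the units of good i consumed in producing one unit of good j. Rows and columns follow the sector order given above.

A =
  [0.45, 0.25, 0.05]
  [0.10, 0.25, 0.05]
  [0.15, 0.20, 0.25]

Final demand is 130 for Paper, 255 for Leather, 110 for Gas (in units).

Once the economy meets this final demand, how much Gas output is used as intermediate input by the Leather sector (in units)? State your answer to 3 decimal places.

z_GL = 85.007

I − A =
  [   0.55    -0.25    -0.05]
  [  -0.10     0.75    -0.05]
  [  -0.15    -0.20     0.75]
Cofactors of I−A, C_ij = (−1)^(i+j)·(minor ij) (rows/columns in the sector order above):
  C_11 = (0.75)(0.75) − (-0.05)(-0.20) = 0.5525
  C_12 = −[(-0.10)(0.75) − (-0.05)(-0.15)] = 0.0825
  C_13 = (-0.10)(-0.20) − (0.75)(-0.15) = 0.1325
  C_21 = −[(-0.25)(0.75) − (-0.05)(-0.20)] = 0.1975
  C_22 = (0.55)(0.75) − (-0.05)(-0.15) = 0.4050
  C_23 = −[(0.55)(-0.20) − (-0.25)(-0.15)] = 0.1475
  C_31 = (-0.25)(-0.05) − (-0.05)(0.75) = 0.0500
  C_32 = −[(0.55)(-0.05) − (-0.05)(-0.10)] = 0.0325
  C_33 = (0.55)(0.75) − (-0.25)(-0.10) = 0.3875
det(I−A) = Σ_j (I−A)_1j·C_1j = (0.55)(0.5525) + (-0.25)(0.0825) + (-0.05)(0.1325) = 0.276625
adj(I−A) = Cᵀ =
  [ 0.5525   0.1975   0.0500]
  [ 0.0825   0.4050   0.0325]
  [ 0.1325   0.1475   0.3875]
(I − A)⁻¹ = adj(I−A) / det(I−A) ≈
  [   1.9973     0.7140     0.1808]
  [   0.2982     1.4641     0.1175]
  [   0.4790     0.5332     1.4008]
First solve x = (I − A)⁻¹ d = adj(I−A)·d / det(I−A); in particular x_L = (0.0825·130 + 0.4050·255 + 0.0325·110) / 0.276625 = 117.575 / 0.276625 ≈ 425.03389.
Intermediate flow from G to L: z_GL = a_GL · x_L = 0.20 × 117.575 / 0.276625 = 23.515 / 0.276625 ≈ 85.007.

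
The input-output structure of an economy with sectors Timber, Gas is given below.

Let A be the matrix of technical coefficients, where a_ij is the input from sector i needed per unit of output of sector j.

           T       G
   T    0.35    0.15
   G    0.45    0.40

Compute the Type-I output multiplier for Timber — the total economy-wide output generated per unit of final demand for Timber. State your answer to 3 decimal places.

I − A =
  [   0.65    -0.15]
  [  -0.45     0.60]
det(I−A) = (0.65)(0.60) − (-0.15)(-0.45) = 0.3225
adj(I−A) = [[0.60, 0.15], [0.45, 0.65]]
(I − A)⁻¹ = adj(I−A) / det(I−A) ≈
  [   1.8605     0.4651]
  [   1.3953     2.0155]
The output multiplier for sector j is the column-j sum of the Leontief inverse (I − A)⁻¹ = adj(I−A) / det(I−A).
Column T of adj(I−A): (0.60, 0.45); det(I−A) = 0.3225.
m_T = (0.60 + 0.45) / 0.3225 = 1.05 / 0.3225 ≈ 3.256.

m_T = 3.256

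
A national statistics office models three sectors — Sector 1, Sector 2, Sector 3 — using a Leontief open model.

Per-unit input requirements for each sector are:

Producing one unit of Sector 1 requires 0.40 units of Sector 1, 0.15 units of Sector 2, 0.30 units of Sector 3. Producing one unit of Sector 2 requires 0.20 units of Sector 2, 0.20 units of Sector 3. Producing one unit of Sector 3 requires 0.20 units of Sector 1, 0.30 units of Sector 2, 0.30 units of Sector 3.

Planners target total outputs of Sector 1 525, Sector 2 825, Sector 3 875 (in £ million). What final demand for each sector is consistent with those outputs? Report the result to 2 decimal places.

I − A =
  [   0.60     0.00    -0.20]
  [  -0.15     0.80    -0.30]
  [  -0.30    -0.20     0.70]
d = (I − A) x:
  d_1 = (+0.60)·525 + (+0.00)·825 + (-0.20)·875 = 140.00
  d_2 = (-0.15)·525 + (+0.80)·825 + (-0.30)·875 = 318.75
  d_3 = (-0.30)·525 + (-0.20)·825 + (+0.70)·875 = 290.00

d_1 = 140.00, d_2 = 318.75, d_3 = 290.00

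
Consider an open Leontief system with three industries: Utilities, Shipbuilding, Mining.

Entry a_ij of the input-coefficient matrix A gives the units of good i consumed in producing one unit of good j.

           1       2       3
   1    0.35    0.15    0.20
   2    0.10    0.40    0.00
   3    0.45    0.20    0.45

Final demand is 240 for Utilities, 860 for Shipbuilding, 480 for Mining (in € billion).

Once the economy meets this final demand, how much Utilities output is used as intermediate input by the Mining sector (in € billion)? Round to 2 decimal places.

I − A =
  [   0.65    -0.15    -0.20]
  [  -0.10     0.60     0.00]
  [  -0.45    -0.20     0.55]
Cofactors of I−A, C_ij = (−1)^(i+j)·(minor ij) (rows/columns in the sector order above):
  C_11 = (0.60)(0.55) − (0.00)(-0.20) = 0.3300
  C_12 = −[(-0.10)(0.55) − (0.00)(-0.45)] = 0.0550
  C_13 = (-0.10)(-0.20) − (0.60)(-0.45) = 0.2900
  C_21 = −[(-0.15)(0.55) − (-0.20)(-0.20)] = 0.1225
  C_22 = (0.65)(0.55) − (-0.20)(-0.45) = 0.2675
  C_23 = −[(0.65)(-0.20) − (-0.15)(-0.45)] = 0.1975
  C_31 = (-0.15)(0.00) − (-0.20)(0.60) = 0.1200
  C_32 = −[(0.65)(0.00) − (-0.20)(-0.10)] = 0.0200
  C_33 = (0.65)(0.60) − (-0.15)(-0.10) = 0.3750
det(I−A) = Σ_j (I−A)_1j·C_1j = (0.65)(0.3300) + (-0.15)(0.0550) + (-0.20)(0.2900) = 0.14825
adj(I−A) = Cᵀ =
  [ 0.3300   0.1225   0.1200]
  [ 0.0550   0.2675   0.0200]
  [ 0.2900   0.1975   0.3750]
(I − A)⁻¹ = adj(I−A) / det(I−A) ≈
  [   2.2260     0.8263     0.8094]
  [   0.3710     1.8044     0.1349]
  [   1.9562     1.3322     2.5295]
First solve x = (I − A)⁻¹ d = adj(I−A)·d / det(I−A); in particular x_3 = (0.2900·240 + 0.1975·860 + 0.3750·480) / 0.14825 = 419.45 / 0.14825 ≈ 2829.3423.
Intermediate flow from 1 to 3: z_13 = a_13 · x_3 = 0.20 × 419.45 / 0.14825 = 83.89 / 0.14825 ≈ 565.87.

z_13 = 565.87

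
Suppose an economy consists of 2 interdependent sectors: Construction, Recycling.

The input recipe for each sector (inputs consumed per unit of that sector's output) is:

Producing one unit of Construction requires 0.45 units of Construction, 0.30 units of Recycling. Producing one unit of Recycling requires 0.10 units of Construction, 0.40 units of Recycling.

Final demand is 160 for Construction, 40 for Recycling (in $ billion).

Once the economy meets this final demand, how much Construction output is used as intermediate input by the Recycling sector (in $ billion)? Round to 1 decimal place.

z_12 = 23.3

I − A =
  [   0.55    -0.10]
  [  -0.30     0.60]
det(I−A) = (0.55)(0.60) − (-0.10)(-0.30) = 0.3000
adj(I−A) = [[0.60, 0.10], [0.30, 0.55]]
(I − A)⁻¹ = adj(I−A) / det(I−A) ≈
  [   2.0000     0.3333]
  [   1.0000     1.8333]
First solve x = (I − A)⁻¹ d = adj(I−A)·d / det(I−A); in particular x_2 = (0.30·160 + 0.55·40) / 0.3000 = 70.00 / 0.3000 ≈ 233.333.
Intermediate flow from 1 to 2: z_12 = a_12 · x_2 = 0.10 × 70.00 / 0.3000 = 7.00 / 0.3000 ≈ 23.3.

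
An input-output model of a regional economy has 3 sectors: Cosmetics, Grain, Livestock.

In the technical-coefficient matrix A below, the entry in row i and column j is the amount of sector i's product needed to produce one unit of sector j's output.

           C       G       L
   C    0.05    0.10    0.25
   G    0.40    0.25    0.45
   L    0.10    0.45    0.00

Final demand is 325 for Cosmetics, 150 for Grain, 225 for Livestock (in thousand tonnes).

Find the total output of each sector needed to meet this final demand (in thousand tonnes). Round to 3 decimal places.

I − A =
  [   0.95    -0.10    -0.25]
  [  -0.40     0.75    -0.45]
  [  -0.10    -0.45     1.00]
Cofactors of I−A, C_ij = (−1)^(i+j)·(minor ij) (rows/columns in the sector order above):
  C_11 = (0.75)(1.00) − (-0.45)(-0.45) = 0.5475
  C_12 = −[(-0.40)(1.00) − (-0.45)(-0.10)] = 0.4450
  C_13 = (-0.40)(-0.45) − (0.75)(-0.10) = 0.2550
  C_21 = −[(-0.10)(1.00) − (-0.25)(-0.45)] = 0.2125
  C_22 = (0.95)(1.00) − (-0.25)(-0.10) = 0.9250
  C_23 = −[(0.95)(-0.45) − (-0.10)(-0.10)] = 0.4375
  C_31 = (-0.10)(-0.45) − (-0.25)(0.75) = 0.2325
  C_32 = −[(0.95)(-0.45) − (-0.25)(-0.40)] = 0.5275
  C_33 = (0.95)(0.75) − (-0.10)(-0.40) = 0.6725
det(I−A) = Σ_j (I−A)_1j·C_1j = (0.95)(0.5475) + (-0.10)(0.4450) + (-0.25)(0.2550) = 0.411875
adj(I−A) = Cᵀ =
  [ 0.5475   0.2125   0.2325]
  [ 0.4450   0.9250   0.5275]
  [ 0.2550   0.4375   0.6725]
(I − A)⁻¹ = adj(I−A) / det(I−A) ≈
  [   1.3293     0.5159     0.5645]
  [   1.0804     2.2458     1.2807]
  [   0.6191     1.0622     1.6328]
x = (I − A)⁻¹ d = adj(I−A)·d / det(I−A), with det(I−A) = 0.411875:
  x_C = (0.5475·325 + 0.2125·150 + 0.2325·225) / 0.411875 = 262.125 / 0.411875 ≈ 636.419
  x_G = (0.4450·325 + 0.9250·150 + 0.5275·225) / 0.411875 = 402.0625 / 0.411875 ≈ 976.176
  x_L = (0.2550·325 + 0.4375·150 + 0.6725·225) / 0.411875 = 299.8125 / 0.411875 ≈ 727.921

x_C = 636.419, x_G = 976.176, x_L = 727.921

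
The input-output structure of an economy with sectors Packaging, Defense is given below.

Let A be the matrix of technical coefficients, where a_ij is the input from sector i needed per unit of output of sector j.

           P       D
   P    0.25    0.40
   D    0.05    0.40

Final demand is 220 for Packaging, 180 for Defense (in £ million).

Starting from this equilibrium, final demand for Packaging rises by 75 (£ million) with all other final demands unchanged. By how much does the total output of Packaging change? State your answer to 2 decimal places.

Δx_P = 104.65

I − A =
  [   0.75    -0.40]
  [  -0.05     0.60]
det(I−A) = (0.75)(0.60) − (-0.40)(-0.05) = 0.4300
adj(I−A) = [[0.60, 0.40], [0.05, 0.75]]
(I − A)⁻¹ = adj(I−A) / det(I−A) ≈
  [   1.3953     0.9302]
  [   0.1163     1.7442]
Δx = (I − A)⁻¹ Δd with Δd having +75 in the Packaging component and 0 elsewhere.
So Δx_P = L_PP · (+75), where L_PP = adj(I−A)_PP / det(I−A) = 0.60 / 0.4300.
Δx_P = 0.60 × (+75) / 0.4300 = 45.00 / 0.4300 ≈ 104.65.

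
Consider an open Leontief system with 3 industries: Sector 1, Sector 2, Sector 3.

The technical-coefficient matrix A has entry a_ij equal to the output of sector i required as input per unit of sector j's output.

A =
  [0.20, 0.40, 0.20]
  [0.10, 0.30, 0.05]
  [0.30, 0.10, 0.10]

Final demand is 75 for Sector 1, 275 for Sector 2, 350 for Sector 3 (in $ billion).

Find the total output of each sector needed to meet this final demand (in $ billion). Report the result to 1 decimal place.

I − A =
  [   0.80    -0.40    -0.20]
  [  -0.10     0.70    -0.05]
  [  -0.30    -0.10     0.90]
Cofactors of I−A, C_ij = (−1)^(i+j)·(minor ij) (rows/columns in the sector order above):
  C_11 = (0.70)(0.90) − (-0.05)(-0.10) = 0.6250
  C_12 = −[(-0.10)(0.90) − (-0.05)(-0.30)] = 0.1050
  C_13 = (-0.10)(-0.10) − (0.70)(-0.30) = 0.2200
  C_21 = −[(-0.40)(0.90) − (-0.20)(-0.10)] = 0.3800
  C_22 = (0.80)(0.90) − (-0.20)(-0.30) = 0.6600
  C_23 = −[(0.80)(-0.10) − (-0.40)(-0.30)] = 0.2000
  C_31 = (-0.40)(-0.05) − (-0.20)(0.70) = 0.1600
  C_32 = −[(0.80)(-0.05) − (-0.20)(-0.10)] = 0.0600
  C_33 = (0.80)(0.70) − (-0.40)(-0.10) = 0.5200
det(I−A) = Σ_j (I−A)_1j·C_1j = (0.80)(0.6250) + (-0.40)(0.1050) + (-0.20)(0.2200) = 0.4140
adj(I−A) = Cᵀ =
  [ 0.6250   0.3800   0.1600]
  [ 0.1050   0.6600   0.0600]
  [ 0.2200   0.2000   0.5200]
(I − A)⁻¹ = adj(I−A) / det(I−A) ≈
  [   1.5097     0.9179     0.3865]
  [   0.2536     1.5942     0.1449]
  [   0.5314     0.4831     1.2560]
x = (I − A)⁻¹ d = adj(I−A)·d / det(I−A), with det(I−A) = 0.4140:
  x_1 = (0.6250·75 + 0.3800·275 + 0.1600·350) / 0.4140 = 207.375 / 0.4140 ≈ 500.9
  x_2 = (0.1050·75 + 0.6600·275 + 0.0600·350) / 0.4140 = 210.375 / 0.4140 ≈ 508.2
  x_3 = (0.2200·75 + 0.2000·275 + 0.5200·350) / 0.4140 = 253.50 / 0.4140 ≈ 612.3

x_1 = 500.9, x_2 = 508.2, x_3 = 612.3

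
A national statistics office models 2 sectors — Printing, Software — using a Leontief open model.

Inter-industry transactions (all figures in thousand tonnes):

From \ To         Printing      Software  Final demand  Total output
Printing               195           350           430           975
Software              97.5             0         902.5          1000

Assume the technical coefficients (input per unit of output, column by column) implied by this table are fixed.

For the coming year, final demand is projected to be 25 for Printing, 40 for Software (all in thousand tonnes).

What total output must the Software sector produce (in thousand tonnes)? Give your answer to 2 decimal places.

Technical coefficients a_ij = z_ij / X_j:
  a_PP = 195/975 = 0.20, a_SP = 97.5/975 = 0.10
  a_PS = 350/1000 = 0.35, a_SS = 0/1000 = 0.00
I − A =
  [   0.80    -0.35]
  [  -0.10     1.00]
det(I−A) = (0.80)(1.00) − (-0.35)(-0.10) = 0.7650
adj(I−A) = [[1.00, 0.35], [0.10, 0.80]]
(I − A)⁻¹ = adj(I−A) / det(I−A) ≈
  [   1.3072     0.4575]
  [   0.1307     1.0458]
x = (I − A)⁻¹ d = adj(I−A)·d / det(I−A), with det(I−A) = 0.7650:
  x_P = (1.00·25 + 0.35·40) / 0.7650 = 39.00 / 0.7650 ≈ 50.98
  x_S = (0.10·25 + 0.80·40) / 0.7650 = 34.50 / 0.7650 ≈ 45.10

x_S = 45.10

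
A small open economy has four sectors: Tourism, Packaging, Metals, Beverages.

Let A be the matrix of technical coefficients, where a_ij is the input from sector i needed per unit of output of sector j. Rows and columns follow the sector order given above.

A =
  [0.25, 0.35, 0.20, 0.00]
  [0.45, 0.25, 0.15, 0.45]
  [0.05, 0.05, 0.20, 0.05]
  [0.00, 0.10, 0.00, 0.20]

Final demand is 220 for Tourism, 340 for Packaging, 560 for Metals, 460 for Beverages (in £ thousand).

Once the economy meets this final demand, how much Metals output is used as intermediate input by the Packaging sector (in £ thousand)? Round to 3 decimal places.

z_MP = 102.737

I − A =
  [   0.75    -0.35    -0.20     0.00]
  [  -0.45     0.75    -0.15    -0.45]
  [  -0.05    -0.05     0.80    -0.05]
  [   0.00    -0.10     0.00     0.80]
Compute the cofactors C_ij = (−1)^(i+j)·(3×3 minor ij) of I−A; the adjugate is their transpose:
adj(I−A) = Cᵀ =
  [ 0.437250   0.233000   0.153000   0.140625]
  [ 0.294000   0.472000   0.162000   0.275625]
  [ 0.048000   0.047750   0.290250   0.045000]
  [ 0.036750   0.059000   0.020250   0.303750]
det(I−A) = Σ_j (I−A)_1j·C_1j = (0.75)(0.437250) + (-0.35)(0.294000) + (-0.20)(0.048000) + (0.00)(0.036750) = 0.2154375
(I − A)⁻¹ = adj(I−A) / det(I−A) ≈
  [   2.0296     1.0815     0.7102     0.6527]
  [   1.3647     2.1909     0.7520     1.2794]
  [   0.2228     0.2216     1.3473     0.2089]
  [   0.1706     0.2739     0.0940     1.4099]
First solve x = (I − A)⁻¹ d = adj(I−A)·d / det(I−A); in particular x_P = (0.294000·220 + 0.472000·340 + 0.162000·560 + 0.275625·460) / 0.2154375 = 442.6675 / 0.2154375 ≈ 2054.73745.
Intermediate flow from M to P: z_MP = a_MP · x_P = 0.05 × 442.6675 / 0.2154375 = 22.133375 / 0.2154375 ≈ 102.737.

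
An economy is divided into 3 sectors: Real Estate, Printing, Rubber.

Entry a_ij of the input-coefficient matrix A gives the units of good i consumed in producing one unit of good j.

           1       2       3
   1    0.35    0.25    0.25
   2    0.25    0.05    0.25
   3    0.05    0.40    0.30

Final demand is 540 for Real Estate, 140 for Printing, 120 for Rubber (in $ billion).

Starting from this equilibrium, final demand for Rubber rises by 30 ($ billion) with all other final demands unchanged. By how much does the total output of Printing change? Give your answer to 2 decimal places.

I − A =
  [   0.65    -0.25    -0.25]
  [  -0.25     0.95    -0.25]
  [  -0.05    -0.40     0.70]
Cofactors of I−A, C_ij = (−1)^(i+j)·(minor ij) (rows/columns in the sector order above):
  C_11 = (0.95)(0.70) − (-0.25)(-0.40) = 0.5650
  C_12 = −[(-0.25)(0.70) − (-0.25)(-0.05)] = 0.1875
  C_13 = (-0.25)(-0.40) − (0.95)(-0.05) = 0.1475
  C_21 = −[(-0.25)(0.70) − (-0.25)(-0.40)] = 0.2750
  C_22 = (0.65)(0.70) − (-0.25)(-0.05) = 0.4425
  C_23 = −[(0.65)(-0.40) − (-0.25)(-0.05)] = 0.2725
  C_31 = (-0.25)(-0.25) − (-0.25)(0.95) = 0.3000
  C_32 = −[(0.65)(-0.25) − (-0.25)(-0.25)] = 0.2250
  C_33 = (0.65)(0.95) − (-0.25)(-0.25) = 0.5550
det(I−A) = Σ_j (I−A)_1j·C_1j = (0.65)(0.5650) + (-0.25)(0.1875) + (-0.25)(0.1475) = 0.2835
adj(I−A) = Cᵀ =
  [ 0.5650   0.2750   0.3000]
  [ 0.1875   0.4425   0.2250]
  [ 0.1475   0.2725   0.5550]
(I − A)⁻¹ = adj(I−A) / det(I−A) ≈
  [   1.9929     0.9700     1.0582]
  [   0.6614     1.5608     0.7937]
  [   0.5203     0.9612     1.9577]
Δx = (I − A)⁻¹ Δd with Δd having +30 in the Rubber component and 0 elsewhere.
So Δx_2 = L_23 · (+30), where L_23 = adj(I−A)_23 / det(I−A) = 0.2250 / 0.2835.
Δx_2 = 0.2250 × (+30) / 0.2835 = 6.75 / 0.2835 ≈ 23.81.

Δx_2 = 23.81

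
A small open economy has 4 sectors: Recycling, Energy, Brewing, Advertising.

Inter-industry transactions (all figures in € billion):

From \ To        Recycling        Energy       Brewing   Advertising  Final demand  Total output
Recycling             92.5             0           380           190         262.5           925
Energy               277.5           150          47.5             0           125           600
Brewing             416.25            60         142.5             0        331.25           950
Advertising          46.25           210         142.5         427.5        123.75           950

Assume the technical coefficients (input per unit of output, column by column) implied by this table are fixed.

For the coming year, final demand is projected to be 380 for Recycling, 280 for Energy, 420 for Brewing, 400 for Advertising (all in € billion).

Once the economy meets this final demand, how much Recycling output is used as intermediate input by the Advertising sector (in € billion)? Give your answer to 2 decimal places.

Technical coefficients a_ij = z_ij / X_j:
  a_11 = 92.5/925 = 0.10, a_21 = 277.5/925 = 0.30, a_31 = 416.25/925 = 0.45, a_41 = 46.25/925 = 0.05
  a_12 = 0/600 = 0.00, a_22 = 150/600 = 0.25, a_32 = 60/600 = 0.10, a_42 = 210/600 = 0.35
  a_13 = 380/950 = 0.40, a_23 = 47.5/950 = 0.05, a_33 = 142.5/950 = 0.15, a_43 = 142.5/950 = 0.15
  a_14 = 190/950 = 0.20, a_24 = 0/950 = 0.00, a_34 = 0/950 = 0.00, a_44 = 427.5/950 = 0.45
I − A =
  [   0.90     0.00    -0.40    -0.20]
  [  -0.30     0.75    -0.05     0.00]
  [  -0.45    -0.10     0.85     0.00]
  [  -0.05    -0.35    -0.15     0.55]
Compute the cofactors C_ij = (−1)^(i+j)·(3×3 minor ij) of I−A; the adjugate is their transpose:
adj(I−A) = Cᵀ =
  [ 0.347875   0.084500   0.191000   0.126500]
  [ 0.152625   0.299750   0.099250   0.055500]
  [ 0.202125   0.080000   0.342750   0.073500]
  [ 0.183875   0.220250   0.174000   0.422250]
det(I−A) = Σ_j (I−A)_1j·C_1j = (0.90)(0.347875) + (0.00)(0.152625) + (-0.40)(0.202125) + (-0.20)(0.183875) = 0.1954625
(I − A)⁻¹ = adj(I−A) / det(I−A) ≈
  [   1.7798     0.4323     0.9772     0.6472]
  [   0.7808     1.5335     0.5078     0.2839]
  [   1.0341     0.4093     1.7535     0.3760]
  [   0.9407     1.1268     0.8902     2.1603]
First solve x = (I − A)⁻¹ d = adj(I−A)·d / det(I−A); in particular x_4 = (0.183875·380 + 0.220250·280 + 0.174000·420 + 0.422250·400) / 0.1954625 = 373.5225 / 0.1954625 ≈ 1910.9676.
Intermediate flow from 1 to 4: z_14 = a_14 · x_4 = 0.20 × 373.5225 / 0.1954625 = 74.7045 / 0.1954625 ≈ 382.19.

z_14 = 382.19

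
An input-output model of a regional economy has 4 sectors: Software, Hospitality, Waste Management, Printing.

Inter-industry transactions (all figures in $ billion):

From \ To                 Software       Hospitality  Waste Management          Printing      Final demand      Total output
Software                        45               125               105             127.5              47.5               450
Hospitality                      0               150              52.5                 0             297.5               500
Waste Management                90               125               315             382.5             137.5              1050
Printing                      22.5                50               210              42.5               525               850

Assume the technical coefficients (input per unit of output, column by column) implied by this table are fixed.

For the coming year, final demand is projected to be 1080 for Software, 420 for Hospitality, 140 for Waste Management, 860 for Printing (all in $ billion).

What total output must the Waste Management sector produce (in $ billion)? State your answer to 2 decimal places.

Technical coefficients a_ij = z_ij / X_j:
  a_SS = 45/450 = 0.10, a_HS = 0/450 = 0.00, a_WS = 90/450 = 0.20, a_PS = 22.5/450 = 0.05
  a_SH = 125/500 = 0.25, a_HH = 150/500 = 0.30, a_WH = 125/500 = 0.25, a_PH = 50/500 = 0.10
  a_SW = 105/1050 = 0.10, a_HW = 52.5/1050 = 0.05, a_WW = 315/1050 = 0.30, a_PW = 210/1050 = 0.20
  a_SP = 127.5/850 = 0.15, a_HP = 0/850 = 0.00, a_WP = 382.5/850 = 0.45, a_PP = 42.5/850 = 0.05
I − A =
  [   0.90    -0.25    -0.10    -0.15]
  [   0.00     0.70    -0.05     0.00]
  [  -0.20    -0.25     0.70    -0.45]
  [  -0.05    -0.10    -0.20     0.95]
Compute the cofactors C_ij = (−1)^(i+j)·(3×3 minor ij) of I−A; the adjugate is their transpose:
adj(I−A) = Cᵀ =
  [ 0.388375   0.190000   0.100125   0.108750]
  [ 0.010625   0.485000   0.042375   0.021750]
  [ 0.148750   0.308500   0.593250   0.304500]
  [ 0.052875   0.126000   0.134625   0.413250]
det(I−A) = Σ_j (I−A)_1j·C_1j = (0.90)(0.388375) + (-0.25)(0.010625) + (-0.10)(0.148750) + (-0.15)(0.052875) = 0.324075
(I − A)⁻¹ = adj(I−A) / det(I−A) ≈
  [   1.1984     0.5863     0.3090     0.3356]
  [   0.0328     1.4966     0.1308     0.0671]
  [   0.4590     0.9519     1.8306     0.9396]
  [   0.1632     0.3888     0.4154     1.2752]
x = (I − A)⁻¹ d = adj(I−A)·d / det(I−A), with det(I−A) = 0.324075:
  x_S = (0.388375·1080 + 0.190000·420 + 0.100125·140 + 0.108750·860) / 0.324075 = 606.7875 / 0.324075 ≈ 1872.37
  x_H = (0.010625·1080 + 0.485000·420 + 0.042375·140 + 0.021750·860) / 0.324075 = 239.8125 / 0.324075 ≈ 739.99
  x_W = (0.148750·1080 + 0.308500·420 + 0.593250·140 + 0.304500·860) / 0.324075 = 635.145 / 0.324075 ≈ 1959.87
  x_P = (0.052875·1080 + 0.126000·420 + 0.134625·140 + 0.413250·860) / 0.324075 = 484.2675 / 0.324075 ≈ 1494.31

x_W = 1959.87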